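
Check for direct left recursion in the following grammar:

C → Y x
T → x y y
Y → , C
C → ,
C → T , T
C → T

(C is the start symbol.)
No direct left recursion

C → Y x: starts with Y
T → x y y: starts with x
Y → , C: starts with ','
C → ,: starts with ','
C → T , T: starts with T
C → T: starts with T

No direct left recursion found.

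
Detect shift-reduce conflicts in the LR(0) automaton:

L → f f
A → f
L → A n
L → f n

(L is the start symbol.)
Yes — I3: [A → f .] vs [L → f . f]

A shift-reduce conflict occurs when an LR(0) state has both:
  - a complete (reduce) item [A → α .] (dot at the end), and
  - a shift item [B → β . c γ] (dot before a terminal).

Augment with L' → L and build the canonical LR(0) collection (I0 = CLOSURE({[L' → . L]}), then GOTO on every symbol after a dot until no new states appear). It has 7 states:
  I0: { [A → . f], [L → . A n], [L → . f f], [L → . f n], [L' → . L] }  — shift
  I1: { [L → A . n] }  — shift
  I2: { [L' → L .] }  — accept
  I3: { [A → f .], [L → f . f], [L → f . n] }  — shift, reduce
  I4: { [L → f f .] }  — reduce
  I5: { [L → f n .] }  — reduce
  I6: { [L → A n .] }  — reduce

I3 contains reduce item [A → f .] and shift items [L → f . f], [L → f . n] — shift-reduce conflict.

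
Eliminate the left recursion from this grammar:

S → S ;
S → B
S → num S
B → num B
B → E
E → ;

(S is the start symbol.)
S is directly left-recursive. The standard transformation for
  A → A α₁ | ... | A α_m | β₁ | ... | β_n
is
  A  → β₁ A' | ... | β_n A'
  A' → α₁ A' | ... | α_m A' | ε

S → B becomes S → B S'
S → num S becomes S → num S S'
S → S ; becomes S' → ; S'
Add S' → ε

Productions for other non-terminals are unchanged:
  B → num B
  B → E
  E → ;

Resulting grammar:
S → B S'
S → num S S'
S' → ; S'
S' → ε
B → num B
B → E
E → ;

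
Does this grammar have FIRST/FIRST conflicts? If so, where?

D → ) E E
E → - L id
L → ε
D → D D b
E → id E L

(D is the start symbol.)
Yes. D → ')' E E / D → D D b on { ')' }

A FIRST/FIRST conflict occurs when two productions N → α and N → β for the same non-terminal have FIRST(α) ∩ FIRST(β) ≠ ∅ (with ε ∈ FIRST of a nullable right-hand side, so two nullable alternatives also conflict).

FIRST sets of the non-terminals at (or reachable through a nullable prefix from) the front of some alternative:
  FIRST(D) = { ')' }

Productions for D:
  D → ) E E: FIRST = { ')' }
  D → D D b: FIRST = { ')' }
Productions for E:
  E → - L id: FIRST = { '-' }
  E → id E L: FIRST = { 'id' }
L has only one production, so no FIRST/FIRST conflict is possible there.

Conflict for D: D → ) E E and D → D D b
  Overlap: { ')' }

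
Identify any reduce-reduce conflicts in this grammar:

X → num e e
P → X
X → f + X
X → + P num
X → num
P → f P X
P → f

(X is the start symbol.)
A reduce-reduce conflict occurs when an LR(0) state has two complete items [A → α .] and [B → β .] — both call for a reduction, and with no lookahead the parser cannot choose between them.

Augment with X' → X and build the canonical LR(0) collection (I0 = CLOSURE({[X' → . X]}), then GOTO on every symbol after a dot until no new states appear). It has 17 states:
  I0: { [X → . + P num], [X → . f + X], [X → . num e e], [X → . num], [X' → . X] }  — shift
  I1: { [P → . X], [P → . f P X], [P → . f], [X → + . P num], [X → . + P num], [X → . f + X], [X → . num e e], [X → . num] }  — shift
  I2: { [X' → X .] }  — accept
  I3: { [X → f . + X] }  — shift
  I4: { [X → num . e e], [X → num .] }  — shift, reduce
  I5: { [X → num e . e] }  — shift
  I6: { [X → num e e .] }  — reduce
  I7: { [X → . + P num], [X → . f + X], [X → . num e e], [X → . num], [X → f + . X] }  — shift
  I8: { [X → f + X .] }  — reduce
  I9: { [X → + P . num] }  — shift
  I10: { [P → X .] }  — reduce
  I11: { [P → . X], [P → . f P X], [P → . f], [P → f . P X], [P → f .], [X → . + P num], [X → . f + X], [X → . num e e], [X → . num], [X → f . + X] }  — shift, reduce
  I12: { [P → . X], [P → . f P X], [P → . f], [X → + . P num], [X → . + P num], [X → . f + X], [X → . num e e], [X → . num], [X → f + . X] }  — shift
  I13: { [P → f P . X], [X → . + P num], [X → . f + X], [X → . num e e], [X → . num] }  — shift
  I14: { [P → f P X .] }  — reduce
  I15: { [P → X .], [X → f + X .] }  — 2 reduces
  I16: { [X → + P num .] }  — reduce

I15 contains complete items [P → X .], [X → f + X .] — reduce-reduce conflict.

Answer: Yes — I15: [P → X .] vs [X → f + X .]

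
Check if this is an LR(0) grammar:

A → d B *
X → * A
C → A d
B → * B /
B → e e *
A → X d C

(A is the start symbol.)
Augment with A' → A and build the canonical LR(0) collection (I0 = CLOSURE({[A' → . A]}), then GOTO on every symbol after a dot until no new states appear). It has 18 states:
  I0: { [A → . X d C], [A → . d B *], [A' → . A], [X → . * A] }  — shift
  I1: { [A → . X d C], [A → . d B *], [X → * . A], [X → . * A] }  — shift
  I2: { [A' → A .] }  — accept
  I3: { [A → X . d C] }  — shift
  I4: { [A → d . B *], [B → . * B /], [B → . e e *] }  — shift
  I5: { [B → * . B /], [B → . * B /], [B → . e e *] }  — shift
  I6: { [A → d B . *] }  — shift
  I7: { [B → e . e *] }  — shift
  I8: { [B → e e . *] }  — shift
  I9: { [B → e e * .] }  — reduce
  I10: { [A → d B * .] }  — reduce
  I11: { [B → * B . /] }  — shift
  I12: { [B → * B / .] }  — reduce
  I13: { [A → . X d C], [A → . d B *], [A → X d . C], [C → . A d], [X → . * A] }  — shift
  I14: { [C → A . d] }  — shift
  I15: { [A → X d C .] }  — reduce
  I16: { [C → A d .] }  — reduce
  I17: { [X → * A .] }  — reduce

Every state is either a pure shift/goto state or contains exactly one complete item and nothing to shift — no conflicts. The grammar is LR(0).

Answer: Yes, the grammar is LR(0)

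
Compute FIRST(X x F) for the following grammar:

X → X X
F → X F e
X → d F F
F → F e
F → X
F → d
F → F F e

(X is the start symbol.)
FIRST sets of the non-terminals involved (from the grammar, by fixed-point iteration):
  FIRST(X) = { 'd' }

To compute FIRST(X x F), process the symbols left to right:
Symbol X is a non-terminal. Add FIRST(X) \ {ε} = { 'd' }
X is not nullable (ε ∉ FIRST(X)), so stop here.
FIRST(X x F) = { 'd' }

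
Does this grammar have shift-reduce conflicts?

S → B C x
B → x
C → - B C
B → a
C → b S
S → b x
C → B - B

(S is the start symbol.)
A shift-reduce conflict occurs when an LR(0) state has both:
  - a complete (reduce) item [A → α .] (dot at the end), and
  - a shift item [B → β . c γ] (dot before a terminal).

Augment with S' → S and build the canonical LR(0) collection (I0 = CLOSURE({[S' → . S]}), then GOTO on every symbol after a dot until no new states appear). It has 17 states:
  I0: { [B → . a], [B → . x], [S → . B C x], [S → . b x], [S' → . S] }  — shift
  I1: { [B → . a], [B → . x], [C → . - B C], [C → . B - B], [C → . b S], [S → B . C x] }  — shift
  I2: { [S' → S .] }  — accept
  I3: { [B → a .] }  — reduce
  I4: { [S → b . x] }  — shift
  I5: { [B → x .] }  — reduce
  I6: { [S → b x .] }  — reduce
  I7: { [B → . a], [B → . x], [C → - . B C] }  — shift
  I8: { [C → B . - B] }  — shift
  I9: { [S → B C . x] }  — shift
  I10: { [B → . a], [B → . x], [C → b . S], [S → . B C x], [S → . b x] }  — shift
  I11: { [C → b S .] }  — reduce
  I12: { [S → B C x .] }  — reduce
  I13: { [B → . a], [B → . x], [C → B - . B] }  — shift
  I14: { [C → B - B .] }  — reduce
  I15: { [B → . a], [B → . x], [C → - B . C], [C → . - B C], [C → . B - B], [C → . b S] }  — shift
  I16: { [C → - B C .] }  — reduce

No state contains both a complete item and a shift item.

Answer: No shift-reduce conflicts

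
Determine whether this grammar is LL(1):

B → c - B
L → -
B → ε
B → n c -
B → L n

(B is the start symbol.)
A grammar is LL(1) if for each non-terminal N with multiple productions, the predict sets of those productions are pairwise disjoint, where PREDICT(N → α) = (FIRST(α) \ {ε}) ∪ (FOLLOW(N) if α ⇒* ε).

Relevant sets:
  FIRST(L) = { '-' }
  FOLLOW(B) = { $ }

For B:
  PREDICT(B → c '-' B) = { 'c' }
  PREDICT(B → ε) = { $ }
  PREDICT(B → n c '-') = { 'n' }
  PREDICT(B → L n) = { '-' }
L has a single production, so nothing to check there.

All predict sets are disjoint. The grammar IS LL(1).

Answer: Yes, the grammar is LL(1).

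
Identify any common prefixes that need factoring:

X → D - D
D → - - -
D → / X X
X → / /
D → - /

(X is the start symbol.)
Yes, D has productions with common prefix '-'

Left-factoring is needed when two productions for the same non-terminal
share a common prefix on the right-hand side.

Productions for X:
  X → D - D
  X → / /
Productions for D:
  D → - - -
  D → / X X
  D → - /

Found common prefix '-' in productions for D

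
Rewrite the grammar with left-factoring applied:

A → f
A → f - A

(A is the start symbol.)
Left-factoring transforms A → αβ₁ | αβ₂ into A → αA' and A' → β₁ | β₂
(α is the longest common prefix among the alternatives). Repeat until
no nonterminal has two alternatives with a common prefix.

Round 1: A has alternatives sharing prefix 'f'. Introduce A': A → f A'
  Add: A' → ε
  Add: A' → - A

No remaining common prefixes — done.

Resulting grammar:
A → f A'
A' → ε
A' → - A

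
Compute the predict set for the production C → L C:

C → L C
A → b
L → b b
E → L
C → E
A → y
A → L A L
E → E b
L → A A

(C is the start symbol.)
{ 'b', 'y' }

PREDICT(C → L C) = (FIRST(RHS) \ {ε}) ∪ (FOLLOW(C) if ε ∈ FIRST(RHS), i.e. RHS ⇒* ε)
FIRST(L) = { 'b', 'y' }
FIRST(L C) = { 'b', 'y' }
ε ∉ FIRST(L C), so FOLLOW(C) is not added.
PREDICT(C → L C) = { 'b', 'y' }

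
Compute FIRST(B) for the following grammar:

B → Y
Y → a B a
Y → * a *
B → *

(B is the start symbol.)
{ '*', 'a' }

FIRST sets of the other non-terminals involved (by the same procedure, iterated to a fixed point):
  FIRST(Y) = { '*', 'a' }

From B → Y:
  - Y is a non-terminal: add FIRST(Y) \ {ε} = { '*', 'a' }
    Y is not nullable, so stop
From B → *:
  - '*' is a terminal: add '*' and stop

Collecting: FIRST(B) = { '*', 'a' }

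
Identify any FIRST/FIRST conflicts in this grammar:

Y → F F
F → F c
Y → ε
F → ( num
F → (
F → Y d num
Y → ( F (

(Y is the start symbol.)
A FIRST/FIRST conflict occurs when two productions N → α and N → β for the same non-terminal have FIRST(α) ∩ FIRST(β) ≠ ∅ (with ε ∈ FIRST of a nullable right-hand side, so two nullable alternatives also conflict).

FIRST sets of the non-terminals at (or reachable through a nullable prefix from) the front of some alternative:
  FIRST(F) = { '(', 'd' }
  FIRST(Y) = { '(', 'd', ε }

Productions for Y:
  Y → F F: FIRST = { '(', 'd' }
  Y → ε: FIRST = { ε }
  Y → ( F (: FIRST = { '(' }
Productions for F:
  F → F c: FIRST = { '(', 'd' }
  F → ( num: FIRST = { '(' }
  F → (: FIRST = { '(' }
  F → Y d num: FIRST = { '(', 'd' }

Conflict for Y: Y → F F and Y → ( F (
  Overlap: { '(' }
Conflict for F: F → F c and F → ( num
  Overlap: { '(' }
Conflict for F: F → F c and F → (
  Overlap: { '(' }
Conflict for F: F → F c and F → Y d num
  Overlap: { '(', 'd' }
Conflict for F: F → ( num and F → (
  Overlap: { '(' }
Conflict for F: F → ( num and F → Y d num
  Overlap: { '(' }
Conflict for F: F → ( and F → Y d num
  Overlap: { '(' }

Answer: Yes. Y → F F / Y → '(' F '(' on { '(' }; F → F c / F → '(' num on { '(' }; F → F c / F → '(' on { '(' }; F → F c / F → Y d num on { '(', 'd' }; F → '(' num / F → '(' on { '(' }; F → '(' num / F → Y d num on { '(' }; F → '(' / F → Y d num on { '(' }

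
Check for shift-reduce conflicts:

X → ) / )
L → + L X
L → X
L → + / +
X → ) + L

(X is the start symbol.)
No shift-reduce conflicts

A shift-reduce conflict occurs when an LR(0) state has both:
  - a complete (reduce) item [A → α .] (dot at the end), and
  - a shift item [B → β . c γ] (dot before a terminal).

Augment with X' → X and build the canonical LR(0) collection (I0 = CLOSURE({[X' → . X]}), then GOTO on every symbol after a dot until no new states appear). It has 13 states:
  I0: { [X → . ) + L], [X → . ) / )], [X' → . X] }  — shift
  I1: { [X → ) . + L], [X → ) . / )] }  — shift
  I2: { [X' → X .] }  — accept
  I3: { [L → . + / +], [L → . + L X], [L → . X], [X → ) + . L], [X → . ) + L], [X → . ) / )] }  — shift
  I4: { [X → ) / . )] }  — shift
  I5: { [X → ) / ) .] }  — reduce
  I6: { [L → + . / +], [L → + . L X], [L → . + / +], [L → . + L X], [L → . X], [X → . ) + L], [X → . ) / )] }  — shift
  I7: { [X → ) + L .] }  — reduce
  I8: { [L → X .] }  — reduce
  I9: { [L → + / . +] }  — shift
  I10: { [L → + L . X], [X → . ) + L], [X → . ) / )] }  — shift
  I11: { [L → + L X .] }  — reduce
  I12: { [L → + / + .] }  — reduce

No state contains both a complete item and a shift item.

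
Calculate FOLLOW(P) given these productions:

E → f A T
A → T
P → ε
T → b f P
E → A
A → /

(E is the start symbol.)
{ $, 'b' }

To compute FOLLOW(P), find every occurrence of P on a right-hand side N → α P β: add FIRST(β) \ {ε}, and if β is empty or nullable also add FOLLOW(N). Iterate to a fixed point.

In T → b f P: P is at the end, add FOLLOW(T)

The FOLLOW sets referred to above (computed the same way, to a fixed point):
  FOLLOW(T) = { $, 'b' }

Taking the union: FOLLOW(P) = { $, 'b' }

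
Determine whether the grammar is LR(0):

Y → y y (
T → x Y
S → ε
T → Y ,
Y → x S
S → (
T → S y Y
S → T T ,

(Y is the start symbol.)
No. Shift-reduce conflict between [S → .] and [S → . (]

Augment with Y' → Y and build the canonical LR(0) collection (I0 = CLOSURE({[Y' → . Y]}), then GOTO on every symbol after a dot until no new states appear). It has 18 states:
  I0: { [Y → . x S], [Y → . y y (], [Y' → . Y] }  — shift
  I1: { [Y' → Y .] }  — accept
  I2: { [S → . (], [S → . T T ,], [S → .], [T → . S y Y], [T → . Y ,], [T → . x Y], [Y → . x S], [Y → . y y (], [Y → x . S] }  — shift, reduce
  I3: { [Y → y . y (] }  — shift
  I4: { [Y → y y . (] }  — shift
  I5: { [Y → y y ( .] }  — reduce
  I6: { [S → ( .] }  — reduce
  I7: { [T → S . y Y], [Y → x S .] }  — shift, reduce
  I8: { [S → . (], [S → . T T ,], [S → .], [S → T . T ,], [T → . S y Y], [T → . Y ,], [T → . x Y], [Y → . x S], [Y → . y y (] }  — shift, reduce
  I9: { [T → Y . ,] }  — shift
  I10: { [S → . (], [S → . T T ,], [S → .], [T → . S y Y], [T → . Y ,], [T → . x Y], [T → x . Y], [Y → . x S], [Y → . y y (], [Y → x . S] }  — shift, reduce
  I11: { [T → Y . ,], [T → x Y .] }  — shift, reduce
  I12: { [T → Y , .] }  — reduce
  I13: { [T → S . y Y] }  — shift
  I14: { [S → . (], [S → . T T ,], [S → .], [S → T . T ,], [S → T T . ,], [T → . S y Y], [T → . Y ,], [T → . x Y], [Y → . x S], [Y → . y y (] }  — shift, reduce
  I15: { [S → T T , .] }  — reduce
  I16: { [T → S y . Y], [Y → . x S], [Y → . y y (] }  — shift
  I17: { [T → S y Y .] }  — reduce

Conflict in state I2:
  Shift-reduce conflict between [S → .] and [S → . (]
So the grammar is NOT LR(0).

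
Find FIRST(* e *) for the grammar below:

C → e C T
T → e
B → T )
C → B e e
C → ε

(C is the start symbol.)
To compute FIRST(* e *), process the symbols left to right:
Symbol * is a terminal. Add '*' and stop.
FIRST(* e *) = { '*' }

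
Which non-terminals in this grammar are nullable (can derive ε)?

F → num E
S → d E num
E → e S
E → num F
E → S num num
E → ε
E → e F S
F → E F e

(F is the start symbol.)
ε-productions: E → ε
So E is immediately nullable.
No further non-terminal can be added: every production for the remaining non-terminals contains a terminal or a non-nullable non-terminal.
Nullable = { 'E' }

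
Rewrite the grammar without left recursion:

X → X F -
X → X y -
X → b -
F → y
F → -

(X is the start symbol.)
X is directly left-recursive. The standard transformation for
  A → A α₁ | ... | A α_m | β₁ | ... | β_n
is
  A  → β₁ A' | ... | β_n A'
  A' → α₁ A' | ... | α_m A' | ε

X → b - becomes X → b - X'
X → X F - becomes X' → F - X'
X → X y - becomes X' → y - X'
Add X' → ε

Productions for other non-terminals are unchanged:
  F → y
  F → -

Resulting grammar:
X → b - X'
X' → F - X'
X' → y - X'
X' → ε
F → y
F → -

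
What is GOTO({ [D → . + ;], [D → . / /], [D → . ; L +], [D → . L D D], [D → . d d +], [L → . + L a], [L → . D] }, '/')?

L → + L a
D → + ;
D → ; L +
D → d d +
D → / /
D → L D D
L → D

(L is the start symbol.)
{ [D → / . /] }

GOTO(I, '/') = CLOSURE({ [A → αX.β] : [A → α.Xβ] ∈ I, X = '/' })

Items with dot before '/', with the dot advanced:
  [D → . / /] → [D → / . /]
Closure adds nothing (no advanced item has the dot before a non-terminal).

GOTO = { [D → / . /] }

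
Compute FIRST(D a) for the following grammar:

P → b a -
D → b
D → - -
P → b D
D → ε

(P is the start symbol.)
FIRST sets of the non-terminals involved (from the grammar, by fixed-point iteration):
  FIRST(D) = { '-', 'b', ε }

To compute FIRST(D a), process the symbols left to right:
Symbol D is a non-terminal. Add FIRST(D) \ {ε} = { '-', 'b' }
D is nullable (ε ∈ FIRST(D)), continue to the next symbol.
Symbol a is a terminal. Add 'a' and stop.
FIRST(D a) = { '-', 'a', 'b' }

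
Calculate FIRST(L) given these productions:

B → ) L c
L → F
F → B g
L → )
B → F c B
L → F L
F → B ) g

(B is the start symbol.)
{ ')' }

FIRST sets of the other non-terminals involved (by the same procedure, iterated to a fixed point):
  FIRST(F) = { ')' }

From L → F:
  - F is a non-terminal: add FIRST(F) \ {ε} = { ')' }
    F is not nullable, so stop
From L → ):
  - ')' is a terminal: add ')' and stop
From L → F L:
  - F is a non-terminal: add FIRST(F) \ {ε} = { ')' }
    F is not nullable, so stop

Collecting: FIRST(L) = { ')' }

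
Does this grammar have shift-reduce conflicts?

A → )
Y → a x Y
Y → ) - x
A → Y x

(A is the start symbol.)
Yes — I1: [A → ) .] vs [Y → ) . - x]

A shift-reduce conflict occurs when an LR(0) state has both:
  - a complete (reduce) item [A → α .] (dot at the end), and
  - a shift item [B → β . c γ] (dot before a terminal).

Augment with A' → A and build the canonical LR(0) collection (I0 = CLOSURE({[A' → . A]}), then GOTO on every symbol after a dot until no new states appear). It has 11 states:
  I0: { [A → . )], [A → . Y x], [A' → . A], [Y → . ) - x], [Y → . a x Y] }  — shift
  I1: { [A → ) .], [Y → ) . - x] }  — shift, reduce
  I2: { [A' → A .] }  — accept
  I3: { [A → Y . x] }  — shift
  I4: { [Y → a . x Y] }  — shift
  I5: { [Y → . ) - x], [Y → . a x Y], [Y → a x . Y] }  — shift
  I6: { [Y → ) . - x] }  — shift
  I7: { [Y → a x Y .] }  — reduce
  I8: { [Y → ) - . x] }  — shift
  I9: { [Y → ) - x .] }  — reduce
  I10: { [A → Y x .] }  — reduce

I1 contains reduce item [A → ) .] and shift item [Y → ) . - x] — shift-reduce conflict.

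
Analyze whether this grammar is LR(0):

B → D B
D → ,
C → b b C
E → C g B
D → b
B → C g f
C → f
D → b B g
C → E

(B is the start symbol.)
No. Shift-reduce conflict between [D → b .] and [C → . b b C]

Augment with B' → B and build the canonical LR(0) collection (I0 = CLOSURE({[B' → . B]}), then GOTO on every symbol after a dot until no new states appear). It has 16 states:
  I0: { [B → . C g f], [B → . D B], [B' → . B], [C → . E], [C → . b b C], [C → . f], [D → . ,], [D → . b B g], [D → . b], [E → . C g B] }  — shift
  I1: { [D → , .] }  — reduce
  I2: { [B' → B .] }  — accept
  I3: { [B → C . g f], [E → C . g B] }  — shift
  I4: { [B → . C g f], [B → . D B], [B → D . B], [C → . E], [C → . b b C], [C → . f], [D → . ,], [D → . b B g], [D → . b], [E → . C g B] }  — shift
  I5: { [C → E .] }  — reduce
  I6: { [B → . C g f], [B → . D B], [C → . E], [C → . b b C], [C → . f], [C → b . b C], [D → . ,], [D → . b B g], [D → . b], [D → b . B g], [D → b .], [E → . C g B] }  — shift, reduce
  I7: { [C → f .] }  — reduce
  I8: { [D → b B . g] }  — shift
  I9: { [B → . C g f], [B → . D B], [C → . E], [C → . b b C], [C → . f], [C → b . b C], [C → b b . C], [D → . ,], [D → . b B g], [D → . b], [D → b . B g], [D → b .], [E → . C g B] }  — shift, reduce
  I10: { [B → C . g f], [C → b b C .], [E → C . g B] }  — shift, reduce
  I11: { [B → . C g f], [B → . D B], [B → C g . f], [C → . E], [C → . b b C], [C → . f], [D → . ,], [D → . b B g], [D → . b], [E → . C g B], [E → C g . B] }  — shift
  I12: { [E → C g B .] }  — reduce
  I13: { [B → C g f .], [C → f .] }  — 2 reduces
  I14: { [D → b B g .] }  — reduce
  I15: { [B → D B .] }  — reduce

Conflict in state I6:
  Shift-reduce conflict between [D → b .] and [C → . b b C]
So the grammar is NOT LR(0).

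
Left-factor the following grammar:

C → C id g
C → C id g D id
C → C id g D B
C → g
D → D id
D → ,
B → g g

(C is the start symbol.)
Left-factoring transforms A → αβ₁ | αβ₂ into A → αA' and A' → β₁ | β₂
(α is the longest common prefix among the alternatives). Repeat until
no nonterminal has two alternatives with a common prefix.

Round 1: C has alternatives sharing prefix 'C id g'. Introduce C': C → C id g C'
  Add: C' → ε
  Add: C' → D id
  Add: C' → D B

Round 2: C' has alternatives sharing prefix 'D'. Introduce C'': C' → D C''
  Add: C'' → id
  Add: C'' → B

No remaining common prefixes — done.

Resulting grammar:
C → C id g C'
C' → ε
C' → D C''
C'' → id
C'' → B
C → g
D → D id
D → ,
B → g g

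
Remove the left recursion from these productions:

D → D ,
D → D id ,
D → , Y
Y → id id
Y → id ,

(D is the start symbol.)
D is directly left-recursive. The standard transformation for
  A → A α₁ | ... | A α_m | β₁ | ... | β_n
is
  A  → β₁ A' | ... | β_n A'
  A' → α₁ A' | ... | α_m A' | ε

D → , Y becomes D → , Y D'
D → D , becomes D' → , D'
D → D id , becomes D' → id , D'
Add D' → ε

Productions for other non-terminals are unchanged:
  Y → id id
  Y → id ,

Resulting grammar:
D → , Y D'
D' → , D'
D' → id , D'
D' → ε
Y → id id
Y → id ,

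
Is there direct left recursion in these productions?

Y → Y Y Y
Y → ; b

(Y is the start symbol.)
Yes, Y is left-recursive

Direct left recursion occurs when N → N α for some non-terminal N (the right-hand side begins with the left-hand side itself).

Y → Y Y Y: LEFT RECURSIVE (starts with Y)
Y → ; b: starts with ';'

The grammar has direct left recursion on: Y.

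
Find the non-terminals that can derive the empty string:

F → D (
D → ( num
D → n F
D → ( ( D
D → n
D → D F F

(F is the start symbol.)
There are no ε-productions, so no non-terminal can derive ε.
No non-terminals are nullable.

Answer: None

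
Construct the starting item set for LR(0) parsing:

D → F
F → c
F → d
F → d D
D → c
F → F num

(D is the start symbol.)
{ [D → . F], [D → . c], [D' → . D], [F → . F num], [F → . c], [F → . d D], [F → . d] }

First, augment the grammar with D' → D
I₀ = CLOSURE({ [D' → . D] }):
  [D' → . D] has the dot before D: add [D → . F], [D → . c]
  [D → . F] has the dot before F: add [F → . c], [F → . d], [F → . d D], [F → . F num]
No further items can be added.

I₀ = { [D → . F], [D → . c], [D' → . D], [F → . F num], [F → . c], [F → . d D], [F → . d] }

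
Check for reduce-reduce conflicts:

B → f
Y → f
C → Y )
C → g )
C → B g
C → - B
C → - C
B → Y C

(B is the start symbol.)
Yes — I3: [B → f .] vs [Y → f .]

A reduce-reduce conflict occurs when an LR(0) state has two complete items [A → α .] and [B → β .] — both call for a reduction, and with no lookahead the parser cannot choose between them.

Augment with B' → B and build the canonical LR(0) collection (I0 = CLOSURE({[B' → . B]}), then GOTO on every symbol after a dot until no new states appear). It has 14 states:
  I0: { [B → . Y C], [B → . f], [B' → . B], [Y → . f] }  — shift
  I1: { [B' → B .] }  — accept
  I2: { [B → . Y C], [B → . f], [B → Y . C], [C → . - B], [C → . - C], [C → . B g], [C → . Y )], [C → . g )], [Y → . f] }  — shift
  I3: { [B → f .], [Y → f .] }  — 2 reduces
  I4: { [B → . Y C], [B → . f], [C → - . B], [C → - . C], [C → . - B], [C → . - C], [C → . B g], [C → . Y )], [C → . g )], [Y → . f] }  — shift
  I5: { [C → B . g] }  — shift
  I6: { [B → Y C .] }  — reduce
  I7: { [B → . Y C], [B → . f], [B → Y . C], [C → . - B], [C → . - C], [C → . B g], [C → . Y )], [C → . g )], [C → Y . )], [Y → . f] }  — shift
  I8: { [C → g . )] }  — shift
  I9: { [C → g ) .] }  — reduce
  I10: { [C → Y ) .] }  — reduce
  I11: { [C → B g .] }  — reduce
  I12: { [C → - B .], [C → B . g] }  — shift, reduce
  I13: { [C → - C .] }  — reduce

I3 contains complete items [B → f .], [Y → f .] — reduce-reduce conflict.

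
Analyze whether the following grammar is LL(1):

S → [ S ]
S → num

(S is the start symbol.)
A grammar is LL(1) if for each non-terminal N with multiple productions, the predict sets of those productions are pairwise disjoint, where PREDICT(N → α) = (FIRST(α) \ {ε}) ∪ (FOLLOW(N) if α ⇒* ε).

For S:
  PREDICT(S → '[' S ']') = { '[' }
  PREDICT(S → num) = { 'num' }

All predict sets are disjoint. The grammar IS LL(1).

Answer: Yes, the grammar is LL(1).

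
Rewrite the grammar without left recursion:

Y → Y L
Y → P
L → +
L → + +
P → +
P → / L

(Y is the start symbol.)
Y → P Y'
Y' → L Y'
Y' → ε
L → +
L → + +
P → +
P → / L

Y is directly left-recursive. The standard transformation for
  A → A α₁ | ... | A α_m | β₁ | ... | β_n
is
  A  → β₁ A' | ... | β_n A'
  A' → α₁ A' | ... | α_m A' | ε

Y → P becomes Y → P Y'
Y → Y L becomes Y' → L Y'
Add Y' → ε

Productions for other non-terminals are unchanged:
  L → +
  L → + +
  P → +
  P → / L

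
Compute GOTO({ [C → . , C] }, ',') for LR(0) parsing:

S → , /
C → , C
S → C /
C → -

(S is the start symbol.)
GOTO(I, ',') = CLOSURE({ [A → αX.β] : [A → α.Xβ] ∈ I, X = ',' })

Items with dot before ',', with the dot advanced:
  [C → . , C] → [C → , . C]
Closure of the advanced items:
  [C → , . C] has the dot before C: add [C → . , C], [C → . -]

GOTO = { [C → , . C], [C → . , C], [C → . -] }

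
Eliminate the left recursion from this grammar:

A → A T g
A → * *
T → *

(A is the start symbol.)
A is directly left-recursive. The standard transformation for
  A → A α₁ | ... | A α_m | β₁ | ... | β_n
is
  A  → β₁ A' | ... | β_n A'
  A' → α₁ A' | ... | α_m A' | ε

A → * * becomes A → * * A'
A → A T g becomes A' → T g A'
Add A' → ε

Productions for other non-terminals are unchanged:
  T → *

Resulting grammar:
A → * * A'
A' → T g A'
A' → ε
T → *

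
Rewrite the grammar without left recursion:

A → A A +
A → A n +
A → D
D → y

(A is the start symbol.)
A is directly left-recursive. The standard transformation for
  A → A α₁ | ... | A α_m | β₁ | ... | β_n
is
  A  → β₁ A' | ... | β_n A'
  A' → α₁ A' | ... | α_m A' | ε

A → D becomes A → D A'
A → A A + becomes A' → A + A'
A → A n + becomes A' → n + A'
Add A' → ε

Productions for other non-terminals are unchanged:
  D → y

Resulting grammar:
A → D A'
A' → A + A'
A' → n + A'
A' → ε
D → y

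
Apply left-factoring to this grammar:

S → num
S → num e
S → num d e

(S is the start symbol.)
Left-factoring transforms A → αβ₁ | αβ₂ into A → αA' and A' → β₁ | β₂
(α is the longest common prefix among the alternatives). Repeat until
no nonterminal has two alternatives with a common prefix.

Round 1: S has alternatives sharing prefix 'num'. Introduce S': S → num S'
  Add: S' → ε
  Add: S' → e
  Add: S' → d e

No remaining common prefixes — done.

Resulting grammar:
S → num S'
S' → ε
S' → e
S' → d e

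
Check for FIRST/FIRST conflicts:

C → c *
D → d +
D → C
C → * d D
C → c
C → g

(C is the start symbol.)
FIRST sets of the non-terminals at (or reachable through a nullable prefix from) the front of some alternative:
  FIRST(C) = { '*', 'c', 'g' }

Productions for C:
  C → c *: FIRST = { 'c' }
  C → * d D: FIRST = { '*' }
  C → c: FIRST = { 'c' }
  C → g: FIRST = { 'g' }
Productions for D:
  D → d +: FIRST = { 'd' }
  D → C: FIRST = { '*', 'c', 'g' }

Conflict for C: C → c * and C → c
  Overlap: { 'c' }

Answer: Yes. C → c '*' / C → c on { 'c' }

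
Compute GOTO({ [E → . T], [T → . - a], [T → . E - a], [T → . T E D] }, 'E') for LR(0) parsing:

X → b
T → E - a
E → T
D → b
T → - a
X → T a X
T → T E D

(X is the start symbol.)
{ [T → E . - a] }

GOTO(I, 'E') = CLOSURE({ [A → αX.β] : [A → α.Xβ] ∈ I, X = 'E' })

Items with dot before 'E', with the dot advanced:
  [T → . E - a] → [T → E . - a]
Closure adds nothing (no advanced item has the dot before a non-terminal).

GOTO = { [T → E . - a] }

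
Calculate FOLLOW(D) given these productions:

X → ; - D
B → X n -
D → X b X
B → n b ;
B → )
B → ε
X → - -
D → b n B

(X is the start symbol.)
{ $, 'b', 'n' }

To compute FOLLOW(D), find every occurrence of D on a right-hand side N → α D β: add FIRST(β) \ {ε}, and if β is empty or nullable also add FOLLOW(N). Iterate to a fixed point.

In X → ; - D: D is at the end, add FOLLOW(X)

The FOLLOW sets referred to above (computed the same way, to a fixed point):
  FOLLOW(X) = { $, 'b', 'n' }

Taking the union: FOLLOW(D) = { $, 'b', 'n' }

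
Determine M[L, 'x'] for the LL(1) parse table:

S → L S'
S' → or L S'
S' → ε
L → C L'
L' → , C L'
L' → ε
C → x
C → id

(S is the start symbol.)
To find M[L, 'x'], we find productions for L where 'x' is in the predict set (PREDICT(N → α) = (FIRST(α) \ {ε}) ∪ (FOLLOW(N) if α ⇒* ε)).

Relevant sets:
  FIRST(C) = { 'id', 'x' }

L → C L': PREDICT = { 'id', 'x' }
  'x' is in predict set, so this production goes in M[L, 'x']

M[L, 'x'] = L → C L'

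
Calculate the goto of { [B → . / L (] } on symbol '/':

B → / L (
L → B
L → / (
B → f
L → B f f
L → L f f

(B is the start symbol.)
GOTO(I, '/') = CLOSURE({ [A → αX.β] : [A → α.Xβ] ∈ I, X = '/' })

Items with dot before '/', with the dot advanced:
  [B → . / L (] → [B → / . L (]
Closure of the advanced items:
  [B → / . L (] has the dot before L: add [L → . B], [L → . / (], [L → . B f f], [L → . L f f]
  [L → . B] has the dot before B: add [B → . / L (], [B → . f]

GOTO = { [B → . / L (], [B → . f], [B → / . L (], [L → . / (], [L → . B f f], [L → . B], [L → . L f f] }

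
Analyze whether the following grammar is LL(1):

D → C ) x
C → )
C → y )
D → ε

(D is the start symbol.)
Yes, the grammar is LL(1).

Relevant sets:
  FIRST(C) = { ')', 'y' }
  FOLLOW(D) = { $ }

For D:
  PREDICT(D → C ')' x) = { ')', 'y' }
  PREDICT(D → ε) = { $ }
For C:
  PREDICT(C → ')') = { ')' }
  PREDICT(C → y ')') = { 'y' }

All predict sets are disjoint. The grammar IS LL(1).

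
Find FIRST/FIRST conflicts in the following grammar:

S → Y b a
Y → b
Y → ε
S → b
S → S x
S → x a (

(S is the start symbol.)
A FIRST/FIRST conflict occurs when two productions N → α and N → β for the same non-terminal have FIRST(α) ∩ FIRST(β) ≠ ∅ (with ε ∈ FIRST of a nullable right-hand side, so two nullable alternatives also conflict).

FIRST sets of the non-terminals at (or reachable through a nullable prefix from) the front of some alternative:
  FIRST(Y) = { 'b', ε }
  FIRST(S) = { 'b', 'x' }

Productions for S:
  S → Y b a: FIRST = { 'b' }
  S → b: FIRST = { 'b' }
  S → S x: FIRST = { 'b', 'x' }
  S → x a (: FIRST = { 'x' }
Productions for Y:
  Y → b: FIRST = { 'b' }
  Y → ε: FIRST = { ε }

Conflict for S: S → Y b a and S → b
  Overlap: { 'b' }
Conflict for S: S → Y b a and S → S x
  Overlap: { 'b' }
Conflict for S: S → b and S → S x
  Overlap: { 'b' }
Conflict for S: S → S x and S → x a (
  Overlap: { 'x' }

Answer: Yes. S → Y b a / S → b on { 'b' }; S → Y b a / S → S x on { 'b' }; S → b / S → S x on { 'b' }; S → S x / S → x a '(' on { 'x' }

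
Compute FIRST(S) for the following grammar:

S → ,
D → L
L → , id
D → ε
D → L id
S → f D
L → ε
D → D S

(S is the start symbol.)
{ ',', 'f' }

To compute FIRST(S), examine every production with S on the left-hand side, reading each right-hand side left to right until a non-nullable symbol is reached.

From S → ,:
  - ',' is a terminal: add ',' and stop
From S → f D:
  - f is a terminal: add 'f' and stop

Collecting: FIRST(S) = { ',', 'f' }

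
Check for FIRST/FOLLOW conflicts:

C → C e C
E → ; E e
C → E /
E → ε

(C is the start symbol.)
No FIRST/FOLLOW conflicts.

A FIRST/FOLLOW conflict occurs when a non-terminal N has a nullable alternative N → β (β ⇒* ε) and another alternative N → α with FIRST(α) ∩ FOLLOW(N) ≠ ∅: on such a lookahead the parser cannot decide between expanding α and letting N vanish via β.

Nullable non-terminals: E.

E: nullable alternative(s) E → ε; FOLLOW(E) = { '/', 'e' }
  E → ; E e: FIRST \ {ε} = { ';' } — disjoint from FOLLOW(E)
  E → ε: FIRST \ {ε} = { } — this is the only nullable alternative, skip

C has no nullable alternative, so no FIRST/FOLLOW check is needed there.

No FIRST/FOLLOW conflicts found.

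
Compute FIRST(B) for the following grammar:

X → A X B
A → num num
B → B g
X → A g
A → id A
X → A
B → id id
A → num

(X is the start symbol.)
To compute FIRST(B), examine every production with B on the left-hand side, reading each right-hand side left to right until a non-nullable symbol is reached.

From B → B g:
  - B is the symbol being defined: contributes nothing new
    B is not nullable, so stop
From B → id id:
  - id is a terminal: add 'id' and stop

Collecting: FIRST(B) = { 'id' }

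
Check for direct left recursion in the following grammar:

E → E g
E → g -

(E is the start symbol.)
Yes, E is left-recursive

E → E g: LEFT RECURSIVE (starts with E)
E → g -: starts with g

The grammar has direct left recursion on: E.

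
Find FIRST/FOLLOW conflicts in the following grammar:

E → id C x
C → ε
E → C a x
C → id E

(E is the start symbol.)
A FIRST/FOLLOW conflict occurs when a non-terminal N has a nullable alternative N → β (β ⇒* ε) and another alternative N → α with FIRST(α) ∩ FOLLOW(N) ≠ ∅: on such a lookahead the parser cannot decide between expanding α and letting N vanish via β.

Nullable non-terminals: C.

C: nullable alternative(s) C → ε; FOLLOW(C) = { 'a', 'x' }
  C → ε: FIRST \ {ε} = { } — this is the only nullable alternative, skip
  C → id E: FIRST \ {ε} = { 'id' } — disjoint from FOLLOW(C)

E has no nullable alternative, so no FIRST/FOLLOW check is needed there.

No FIRST/FOLLOW conflicts found.

Answer: No FIRST/FOLLOW conflicts.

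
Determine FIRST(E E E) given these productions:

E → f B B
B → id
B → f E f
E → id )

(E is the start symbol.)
FIRST sets of the non-terminals involved (from the grammar, by fixed-point iteration):
  FIRST(E) = { 'f', 'id' }

To compute FIRST(E E E), process the symbols left to right:
Symbol E is a non-terminal. Add FIRST(E) \ {ε} = { 'f', 'id' }
E is not nullable (ε ∉ FIRST(E)), so stop here.
FIRST(E E E) = { 'f', 'id' }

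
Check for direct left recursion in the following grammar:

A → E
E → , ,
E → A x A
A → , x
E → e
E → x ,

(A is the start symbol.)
No direct left recursion

Direct left recursion occurs when N → N α for some non-terminal N (the right-hand side begins with the left-hand side itself).

A → E: starts with E
E → , ,: starts with ','
E → A x A: starts with A
A → , x: starts with ','
E → e: starts with e
E → x ,: starts with x

No direct left recursion found.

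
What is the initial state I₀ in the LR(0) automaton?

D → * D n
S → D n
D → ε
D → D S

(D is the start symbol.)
First, augment the grammar with D' → D
I₀ = CLOSURE({ [D' → . D] }):
  [D' → . D] has the dot before D: add [D → . * D n], [D → .], [D → . D S]
No further items can be added.

I₀ = { [D → . * D n], [D → . D S], [D → .], [D' → . D] }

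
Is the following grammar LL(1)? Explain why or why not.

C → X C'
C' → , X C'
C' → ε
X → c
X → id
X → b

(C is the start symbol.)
Yes, the grammar is LL(1).

Relevant sets:
  FOLLOW(C') = { $ }

For C':
  PREDICT(C' → ',' X C') = { ',' }
  PREDICT(C' → ε) = { $ }
For X:
  PREDICT(X → c) = { 'c' }
  PREDICT(X → id) = { 'id' }
  PREDICT(X → b) = { 'b' }
C has a single production, so nothing to check there.

All predict sets are disjoint. The grammar IS LL(1).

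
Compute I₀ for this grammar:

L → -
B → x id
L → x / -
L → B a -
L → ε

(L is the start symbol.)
{ [B → . x id], [L → . -], [L → . B a -], [L → . x / -], [L → .], [L' → . L] }

First, augment the grammar with L' → L
I₀ = CLOSURE({ [L' → . L] }):
  [L' → . L] has the dot before L: add [L → . -], [L → . x / -], [L → . B a -], [L → .]
  [L → . B a -] has the dot before B: add [B → . x id]
No further items can be added.

I₀ = { [B → . x id], [L → . -], [L → . B a -], [L → . x / -], [L → .], [L' → . L] }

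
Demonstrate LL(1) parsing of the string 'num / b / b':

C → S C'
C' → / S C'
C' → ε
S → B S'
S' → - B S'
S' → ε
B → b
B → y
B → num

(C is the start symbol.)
LL(1) parsing maintains a stack (initially the start symbol over $) and the input. At each step: if the stack top is a terminal, match it against the current input token; if it is a non-terminal N, replace it with the RHS of M[N, lookahead] (the unique production whose predict set contains the lookahead).

Stack is shown with the top on the left.

Stack        Input          Action
----------------------------------
C $          num / b / b $  output C → S C'
S C' $       num / b / b $  output S → B S'
B S' C' $    num / b / b $  output B → num
num S' C' $  num / b / b $  match 'num'
S' C' $      / b / b $      output S' → ε
C' $         / b / b $      output C' → / S C'
/ S C' $     / b / b $      match '/'
S C' $       b / b $        output S → B S'
B S' C' $    b / b $        output B → b
b S' C' $    b / b $        match 'b'
S' C' $      / b $          output S' → ε
C' $         / b $          output C' → / S C'
/ S C' $     / b $          match '/'
S C' $       b $            output S → B S'
B S' C' $    b $            output B → b
b S' C' $    b $            match 'b'
S' C' $      $              output S' → ε
C' $         $              output C' → ε
$            $              accept

The string is accepted.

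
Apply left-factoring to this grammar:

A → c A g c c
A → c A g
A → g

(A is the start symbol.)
A → c A g A'
A' → c c
A' → ε
A → g

Left-factoring transforms A → αβ₁ | αβ₂ into A → αA' and A' → β₁ | β₂
(α is the longest common prefix among the alternatives). Repeat until
no nonterminal has two alternatives with a common prefix.

Round 1: A has alternatives sharing prefix 'c A g'. Introduce A': A → c A g A'
  Add: A' → c c
  Add: A' → ε

No remaining common prefixes — done.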